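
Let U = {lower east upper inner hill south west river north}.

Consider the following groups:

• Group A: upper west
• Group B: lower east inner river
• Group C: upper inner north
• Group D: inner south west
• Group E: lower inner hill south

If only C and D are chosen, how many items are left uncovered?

Union of C, D = {upper, inner, south, west, north}.
Not covered: lower, east, hill, river — 4 items.

4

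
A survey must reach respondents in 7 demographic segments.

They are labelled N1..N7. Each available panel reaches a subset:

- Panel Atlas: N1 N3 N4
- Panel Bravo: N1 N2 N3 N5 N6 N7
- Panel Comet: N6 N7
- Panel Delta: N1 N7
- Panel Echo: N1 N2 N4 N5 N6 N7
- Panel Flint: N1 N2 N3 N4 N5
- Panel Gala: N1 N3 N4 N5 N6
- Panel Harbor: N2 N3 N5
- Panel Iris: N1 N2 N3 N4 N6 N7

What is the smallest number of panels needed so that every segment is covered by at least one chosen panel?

2

Take {Echo, Iris}. Their union is {N1, N2, N3, N4, N5, N6, N7}, which is all 7 segments.
No single panel has all 7 segments (the largest, Bravo, has 6), so 2 is optimal.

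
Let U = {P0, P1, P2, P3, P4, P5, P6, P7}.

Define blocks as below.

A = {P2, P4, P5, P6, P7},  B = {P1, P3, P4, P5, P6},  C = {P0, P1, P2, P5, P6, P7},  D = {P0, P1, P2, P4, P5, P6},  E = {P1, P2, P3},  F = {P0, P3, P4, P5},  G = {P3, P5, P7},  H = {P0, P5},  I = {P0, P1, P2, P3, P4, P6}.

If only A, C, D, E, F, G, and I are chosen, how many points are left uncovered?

0

Union of A, C, D, E, F, G, I = {P0, P1, P2, P3, P4, P5, P6, P7} — that's every point, so 0 are uncovered.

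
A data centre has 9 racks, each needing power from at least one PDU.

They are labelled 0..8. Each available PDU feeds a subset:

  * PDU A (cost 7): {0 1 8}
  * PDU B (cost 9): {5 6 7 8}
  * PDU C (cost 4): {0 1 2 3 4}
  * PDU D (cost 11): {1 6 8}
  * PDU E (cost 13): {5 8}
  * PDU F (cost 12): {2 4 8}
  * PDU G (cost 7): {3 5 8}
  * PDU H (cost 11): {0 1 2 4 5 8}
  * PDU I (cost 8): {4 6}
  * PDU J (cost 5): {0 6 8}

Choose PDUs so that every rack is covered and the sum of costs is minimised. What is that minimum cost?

13

B, C together cover every rack (B ∪ C = {0, 1, 2, 3, 4, 5, 6, 7, 8}); total cost 9 + 4 = 13.
No covering selection has total cost below 13.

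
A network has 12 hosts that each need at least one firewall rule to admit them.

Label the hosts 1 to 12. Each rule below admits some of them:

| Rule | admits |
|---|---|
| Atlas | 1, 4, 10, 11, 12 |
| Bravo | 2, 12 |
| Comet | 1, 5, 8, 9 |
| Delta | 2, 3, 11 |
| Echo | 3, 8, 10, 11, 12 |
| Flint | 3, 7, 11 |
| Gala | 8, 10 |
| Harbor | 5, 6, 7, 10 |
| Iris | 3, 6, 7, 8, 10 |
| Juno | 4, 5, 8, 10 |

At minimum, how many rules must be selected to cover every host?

Atlas and Bravo and Comet and Iris together: Atlas ∪ Bravo ∪ Comet ∪ Iris = {1, 2, 3, 4, 5, 6, 7, 8, 9, 10, 11, 12} — every host is covered.
No 3 of the 10 rules cover everything (all 120 combinations miss at least one host), so 4 is optimal.

4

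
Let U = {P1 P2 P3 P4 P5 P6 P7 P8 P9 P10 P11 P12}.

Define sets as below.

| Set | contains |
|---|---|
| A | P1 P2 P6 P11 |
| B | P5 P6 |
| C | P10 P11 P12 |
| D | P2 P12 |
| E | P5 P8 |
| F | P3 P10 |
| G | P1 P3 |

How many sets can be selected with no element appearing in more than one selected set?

3

D, E, F are pairwise disjoint (D={P2,P12}; E={P5,P8}; F={P3,P10}).
Every remaining set overlaps one of these, and no 4 of the listed sets are pairwise disjoint, so 3 is the maximum.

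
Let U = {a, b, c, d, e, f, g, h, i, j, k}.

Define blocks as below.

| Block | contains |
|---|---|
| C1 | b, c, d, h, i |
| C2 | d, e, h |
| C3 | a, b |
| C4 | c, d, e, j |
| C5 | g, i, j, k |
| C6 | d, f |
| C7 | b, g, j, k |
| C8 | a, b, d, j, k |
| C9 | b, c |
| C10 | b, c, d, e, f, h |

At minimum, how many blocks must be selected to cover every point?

C3, C5, and C10 cover everything between them: the union {a, b, c, d, e, f, g, h, i, j, k} is all of U.
No 2 of the 10 blocks cover everything (all 45 combinations miss at least one point), so 3 is optimal.

3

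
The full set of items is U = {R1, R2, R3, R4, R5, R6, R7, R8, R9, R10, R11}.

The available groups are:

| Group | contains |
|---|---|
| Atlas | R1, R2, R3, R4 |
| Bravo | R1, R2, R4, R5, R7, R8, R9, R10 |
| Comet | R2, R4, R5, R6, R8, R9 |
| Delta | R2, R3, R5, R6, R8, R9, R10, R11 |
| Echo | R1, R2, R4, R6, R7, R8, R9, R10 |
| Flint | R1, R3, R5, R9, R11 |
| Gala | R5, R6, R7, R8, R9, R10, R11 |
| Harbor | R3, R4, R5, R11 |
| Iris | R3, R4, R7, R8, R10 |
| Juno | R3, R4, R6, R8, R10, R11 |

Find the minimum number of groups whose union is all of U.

2

Bravo and Juno cover everything between them: the union {R1, R2, R3, R4, R5, R6, R7, R8, R9, R10, R11} is all of U.
No single group has all 11 items (the largest, Bravo, has 8), so 2 is optimal.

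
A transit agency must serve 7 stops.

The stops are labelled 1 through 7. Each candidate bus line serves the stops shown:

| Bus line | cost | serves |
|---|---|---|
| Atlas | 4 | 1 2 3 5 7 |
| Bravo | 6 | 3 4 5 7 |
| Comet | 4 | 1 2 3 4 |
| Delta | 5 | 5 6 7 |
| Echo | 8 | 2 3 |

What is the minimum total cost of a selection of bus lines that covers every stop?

Comet, Delta together cover every stop (Comet ∪ Delta = {1, 2, 3, 4, 5, 6, 7}); total cost 4 + 5 = 9.
The greedy pick Atlas, Comet, Delta costs 13; no covering selection beats 9.

9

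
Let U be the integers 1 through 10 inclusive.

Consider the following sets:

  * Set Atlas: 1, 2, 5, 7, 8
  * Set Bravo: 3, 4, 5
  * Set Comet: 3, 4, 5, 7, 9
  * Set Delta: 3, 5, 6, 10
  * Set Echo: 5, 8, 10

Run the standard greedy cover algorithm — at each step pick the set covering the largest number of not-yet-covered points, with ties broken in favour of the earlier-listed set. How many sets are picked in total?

Greedy: pick Atlas (covers 5 new) → pick Comet (covers 3 new) → pick Delta (covers 2 new). Total picks: 3.

3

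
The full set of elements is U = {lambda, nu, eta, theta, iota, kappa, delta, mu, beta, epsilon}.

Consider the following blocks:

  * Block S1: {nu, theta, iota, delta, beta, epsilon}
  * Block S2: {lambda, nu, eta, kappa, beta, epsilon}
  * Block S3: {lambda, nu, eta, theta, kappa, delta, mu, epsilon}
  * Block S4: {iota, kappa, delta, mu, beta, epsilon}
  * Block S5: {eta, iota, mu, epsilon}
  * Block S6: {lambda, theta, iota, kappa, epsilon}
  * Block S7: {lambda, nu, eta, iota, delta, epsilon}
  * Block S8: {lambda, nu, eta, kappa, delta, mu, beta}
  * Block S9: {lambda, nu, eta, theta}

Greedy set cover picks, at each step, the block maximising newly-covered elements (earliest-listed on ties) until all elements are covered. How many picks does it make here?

2

Greedy: pick S3 (covers 8 new) → pick S1 (covers 2 new). Total picks: 2.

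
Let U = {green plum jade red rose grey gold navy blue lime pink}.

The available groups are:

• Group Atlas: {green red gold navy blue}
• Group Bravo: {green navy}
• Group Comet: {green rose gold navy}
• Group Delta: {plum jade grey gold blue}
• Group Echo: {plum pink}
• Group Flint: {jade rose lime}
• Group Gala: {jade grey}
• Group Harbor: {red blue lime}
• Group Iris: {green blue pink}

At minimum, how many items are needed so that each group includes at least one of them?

4

The 4 items {green, plum, jade, lime} hit every group.
The groups Comet, Echo, Gala, Harbor are pairwise disjoint, so any hitting set needs a separate item for each — at least 4. Hence 4 is optimal.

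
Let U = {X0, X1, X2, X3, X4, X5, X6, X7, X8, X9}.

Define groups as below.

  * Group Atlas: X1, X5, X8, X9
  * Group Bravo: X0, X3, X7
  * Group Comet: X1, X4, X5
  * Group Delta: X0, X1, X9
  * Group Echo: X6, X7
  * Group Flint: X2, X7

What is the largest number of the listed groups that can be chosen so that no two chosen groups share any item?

Delta, Flint are pairwise disjoint (Delta={X0,X1,X9}; Flint={X2,X7}).
Every remaining group overlaps one of these, and no 3 of the listed groups are pairwise disjoint, so 2 is the maximum.

2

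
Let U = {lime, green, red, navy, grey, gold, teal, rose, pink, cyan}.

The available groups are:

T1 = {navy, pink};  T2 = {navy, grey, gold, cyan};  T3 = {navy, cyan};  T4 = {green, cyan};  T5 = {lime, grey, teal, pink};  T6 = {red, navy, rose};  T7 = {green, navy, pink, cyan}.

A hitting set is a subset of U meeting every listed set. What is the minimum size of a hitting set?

3

The 3 elements {navy, teal, cyan} hit every group.
The groups T4, T5, T6 are pairwise disjoint, so any hitting set needs a separate element for each — at least 3. Hence 3 is optimal.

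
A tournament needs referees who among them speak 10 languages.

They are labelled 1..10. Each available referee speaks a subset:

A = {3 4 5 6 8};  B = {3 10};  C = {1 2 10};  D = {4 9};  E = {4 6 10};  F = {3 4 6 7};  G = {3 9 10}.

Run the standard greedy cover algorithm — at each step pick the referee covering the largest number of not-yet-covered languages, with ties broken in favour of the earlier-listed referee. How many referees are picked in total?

Greedy: pick A (covers 5 new) → pick C (covers 3 new) → pick D (covers 1 new) → pick F (covers 1 new). Total picks: 4.

4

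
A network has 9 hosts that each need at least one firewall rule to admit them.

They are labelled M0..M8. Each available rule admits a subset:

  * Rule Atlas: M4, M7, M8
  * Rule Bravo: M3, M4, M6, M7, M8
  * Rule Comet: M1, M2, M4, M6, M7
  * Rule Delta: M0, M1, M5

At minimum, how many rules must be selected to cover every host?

Take {Bravo, Comet, Delta}. Their union is {M0, M1, M2, M3, M4, M5, M6, M7, M8}, which is all 9 hosts.
Only Delta contains M0, so Delta is forced; the remaining 6 hosts need at least 2 more rules (each remaining rule adds at most 5) — so at least 3 rules are needed, and 3 is optimal.

3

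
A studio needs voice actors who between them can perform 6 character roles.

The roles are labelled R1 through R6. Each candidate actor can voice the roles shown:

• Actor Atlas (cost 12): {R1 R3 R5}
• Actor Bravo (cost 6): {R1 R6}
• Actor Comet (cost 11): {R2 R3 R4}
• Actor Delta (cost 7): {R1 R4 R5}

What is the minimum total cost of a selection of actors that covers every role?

Bravo, Comet, Delta together cover every role (Bravo ∪ Comet ∪ Delta = {R1, R2, R3, R4, R5, R6}); total cost 6 + 11 + 7 = 24.
No covering selection has total cost below 24.

24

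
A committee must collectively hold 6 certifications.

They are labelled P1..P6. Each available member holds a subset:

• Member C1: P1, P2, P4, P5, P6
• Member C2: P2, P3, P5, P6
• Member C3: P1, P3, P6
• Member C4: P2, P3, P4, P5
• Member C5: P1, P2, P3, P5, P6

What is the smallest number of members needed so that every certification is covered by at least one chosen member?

2

Take {C1, C3}. Their union is {P1, P2, P3, P4, P5, P6}, which is all 6 certifications.
No single member has all 6 certifications (the largest, C1, has 5), so 2 is optimal.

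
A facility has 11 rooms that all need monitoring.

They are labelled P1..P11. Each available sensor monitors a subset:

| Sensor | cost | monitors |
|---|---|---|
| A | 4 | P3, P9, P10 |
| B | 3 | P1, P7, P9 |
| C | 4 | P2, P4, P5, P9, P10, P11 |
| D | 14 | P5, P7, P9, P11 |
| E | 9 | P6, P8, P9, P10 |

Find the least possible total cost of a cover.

A, B, C, E together cover every room (A ∪ B ∪ C ∪ E = {P1, P2, P3, P4, P5, P6, P7, P8, P9, P10, P11}); total cost 4 + 3 + 4 + 9 = 20.
No covering selection has total cost below 20.

20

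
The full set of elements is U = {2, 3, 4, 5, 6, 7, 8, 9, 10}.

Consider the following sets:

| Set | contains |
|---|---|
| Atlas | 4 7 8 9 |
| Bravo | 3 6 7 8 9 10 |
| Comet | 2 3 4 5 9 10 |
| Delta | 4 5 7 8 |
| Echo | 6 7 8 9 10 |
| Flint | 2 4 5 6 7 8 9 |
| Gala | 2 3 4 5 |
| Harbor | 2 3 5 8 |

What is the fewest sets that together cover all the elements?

2

Take {Bravo, Flint}. Their union is {2, 3, 4, 5, 6, 7, 8, 9, 10}, which is all 9 elements.
No single set has all 9 elements (the largest, Flint, has 7), so 2 is optimal.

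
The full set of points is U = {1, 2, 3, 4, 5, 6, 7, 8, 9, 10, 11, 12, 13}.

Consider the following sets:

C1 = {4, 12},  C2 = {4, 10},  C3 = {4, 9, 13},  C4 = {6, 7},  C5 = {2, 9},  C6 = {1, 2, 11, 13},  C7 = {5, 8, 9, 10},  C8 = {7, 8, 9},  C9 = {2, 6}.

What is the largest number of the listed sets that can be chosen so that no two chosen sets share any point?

4

C1, C4, C6, C7 are pairwise disjoint (C1={4,12}; C4={6,7}; C6={1,2,11,13}; C7={5,8,9,10}).
Every remaining set overlaps one of these, and no 5 of the listed sets are pairwise disjoint, so 4 is the maximum.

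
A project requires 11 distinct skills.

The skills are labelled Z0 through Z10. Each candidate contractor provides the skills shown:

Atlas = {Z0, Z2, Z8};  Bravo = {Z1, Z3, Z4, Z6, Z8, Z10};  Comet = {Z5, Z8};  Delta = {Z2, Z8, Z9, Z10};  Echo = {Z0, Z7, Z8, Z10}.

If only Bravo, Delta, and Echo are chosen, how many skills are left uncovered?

Union of Bravo, Delta, Echo = {Z0, Z1, Z2, Z3, Z4, Z6, Z7, Z8, Z9, Z10}.
Not covered: Z5 — 1 skill.

1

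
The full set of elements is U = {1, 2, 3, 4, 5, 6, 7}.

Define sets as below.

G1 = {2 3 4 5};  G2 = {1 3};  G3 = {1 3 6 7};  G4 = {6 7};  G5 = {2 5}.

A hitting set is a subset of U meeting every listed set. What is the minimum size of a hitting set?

Take H = {1, 2, 7}. Each listed set contains at least one of these, so H is a hitting set of size 3.
The sets G2, G4, G5 are pairwise disjoint, so any hitting set needs a separate element for each — at least 3. Hence 3 is optimal.

3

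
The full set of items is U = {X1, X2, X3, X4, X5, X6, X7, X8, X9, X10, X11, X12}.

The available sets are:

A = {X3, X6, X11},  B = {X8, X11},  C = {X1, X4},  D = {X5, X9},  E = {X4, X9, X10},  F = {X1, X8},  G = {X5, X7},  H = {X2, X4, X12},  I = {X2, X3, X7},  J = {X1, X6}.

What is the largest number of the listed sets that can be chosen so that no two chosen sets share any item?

B, C, D, I are pairwise disjoint (B={X8,X11}; C={X1,X4}; D={X5,X9}; I={X2,X3,X7}).
Every remaining set overlaps one of these, and no 5 of the listed sets are pairwise disjoint, so 4 is the maximum.

4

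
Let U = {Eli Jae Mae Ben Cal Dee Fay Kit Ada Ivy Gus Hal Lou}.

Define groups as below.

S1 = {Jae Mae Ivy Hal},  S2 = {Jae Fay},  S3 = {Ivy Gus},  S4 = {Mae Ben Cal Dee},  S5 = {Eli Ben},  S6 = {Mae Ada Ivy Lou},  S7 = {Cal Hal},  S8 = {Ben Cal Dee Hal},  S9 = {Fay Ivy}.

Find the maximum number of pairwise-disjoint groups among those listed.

S2, S5, S6, S7 are pairwise disjoint (S2={Jae,Fay}; S5={Eli,Ben}; S6={Mae,Ada,Ivy,Lou}; S7={Cal,Hal}).
Every remaining group overlaps one of these, and no 5 of the listed groups are pairwise disjoint, so 4 is the maximum.

4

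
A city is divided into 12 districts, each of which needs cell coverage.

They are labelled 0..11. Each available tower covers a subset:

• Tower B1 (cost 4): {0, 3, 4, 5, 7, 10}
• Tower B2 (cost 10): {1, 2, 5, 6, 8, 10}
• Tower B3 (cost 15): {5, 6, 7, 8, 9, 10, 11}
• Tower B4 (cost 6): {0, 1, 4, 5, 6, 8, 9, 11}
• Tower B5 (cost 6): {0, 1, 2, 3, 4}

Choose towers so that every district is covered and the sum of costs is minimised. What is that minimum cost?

B1, B4, B5 together cover every district (B1 ∪ B4 ∪ B5 = {0, 1, 2, 3, 4, 5, 6, 7, 8, 9, 10, 11}); total cost 4 + 6 + 6 = 16.
No covering selection has total cost below 16.

16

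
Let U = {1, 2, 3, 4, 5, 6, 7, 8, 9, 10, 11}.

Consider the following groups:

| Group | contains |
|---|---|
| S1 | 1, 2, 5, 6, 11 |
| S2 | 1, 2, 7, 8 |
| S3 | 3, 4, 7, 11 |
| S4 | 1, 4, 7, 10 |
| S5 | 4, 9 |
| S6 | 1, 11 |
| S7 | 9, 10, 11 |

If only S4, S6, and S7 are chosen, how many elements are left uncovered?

5

Union of S4, S6, S7 = {1, 4, 7, 9, 10, 11}.
Not covered: 2, 3, 5, 6, 8 — 5 elements.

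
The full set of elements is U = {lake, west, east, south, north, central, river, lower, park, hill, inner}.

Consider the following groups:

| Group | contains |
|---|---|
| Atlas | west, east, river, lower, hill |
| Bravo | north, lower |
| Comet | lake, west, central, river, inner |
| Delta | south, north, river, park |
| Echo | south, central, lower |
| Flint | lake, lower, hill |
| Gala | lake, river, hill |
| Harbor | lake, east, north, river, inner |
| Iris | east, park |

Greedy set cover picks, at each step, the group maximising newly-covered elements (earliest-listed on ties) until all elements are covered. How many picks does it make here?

Greedy: pick Atlas (covers 5 new) → pick Comet (covers 3 new) → pick Delta (covers 3 new). Total picks: 3.

3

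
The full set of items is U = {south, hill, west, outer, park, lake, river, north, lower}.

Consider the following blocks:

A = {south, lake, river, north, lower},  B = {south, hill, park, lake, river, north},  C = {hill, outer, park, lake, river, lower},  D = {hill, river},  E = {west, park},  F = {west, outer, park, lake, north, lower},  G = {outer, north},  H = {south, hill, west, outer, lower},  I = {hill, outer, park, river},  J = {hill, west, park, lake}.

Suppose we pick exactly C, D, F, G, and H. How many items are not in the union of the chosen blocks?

0

Union of C, D, F, G, H = {south, hill, west, outer, park, lake, river, north, lower} — that's every item, so 0 are uncovered.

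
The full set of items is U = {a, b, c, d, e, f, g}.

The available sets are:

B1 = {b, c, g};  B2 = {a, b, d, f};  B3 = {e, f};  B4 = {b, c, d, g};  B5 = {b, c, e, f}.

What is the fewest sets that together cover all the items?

3

Take {B2, B3, B4}. Their union is {a, b, c, d, e, f, g}, which is all 7 items.
Only B2 contains a, so B2 is forced; the remaining 3 items need at least 2 more sets (each remaining set adds at most 2) — so at least 3 sets are needed, and 3 is optimal.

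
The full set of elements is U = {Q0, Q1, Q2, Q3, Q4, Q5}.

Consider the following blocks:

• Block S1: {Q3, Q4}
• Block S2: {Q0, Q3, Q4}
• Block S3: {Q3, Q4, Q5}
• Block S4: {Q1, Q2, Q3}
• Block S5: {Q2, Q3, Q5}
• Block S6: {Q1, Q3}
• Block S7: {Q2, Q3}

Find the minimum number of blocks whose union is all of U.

Take {S2, S5, S6}. Their union is {Q0, Q1, Q2, Q3, Q4, Q5}, which is all 6 elements.
Only S2 contains Q0, so S2 is forced; the remaining 3 elements need at least 2 more blocks (each remaining block adds at most 2) — so at least 3 blocks are needed, and 3 is optimal.

3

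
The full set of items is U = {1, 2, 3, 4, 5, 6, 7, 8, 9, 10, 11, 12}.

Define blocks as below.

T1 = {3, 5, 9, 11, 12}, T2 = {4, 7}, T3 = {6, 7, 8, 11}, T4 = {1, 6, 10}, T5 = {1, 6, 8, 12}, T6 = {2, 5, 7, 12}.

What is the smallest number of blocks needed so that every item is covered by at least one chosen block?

T1 and T2 and T4 and T5 and T6 together: T1 ∪ T2 ∪ T4 ∪ T5 ∪ T6 = {1, 2, 3, 4, 5, 6, 7, 8, 9, 10, 11, 12} — every item is covered.
No 4 of the 6 blocks cover everything (all 15 combinations miss at least one item), so 5 is optimal.

5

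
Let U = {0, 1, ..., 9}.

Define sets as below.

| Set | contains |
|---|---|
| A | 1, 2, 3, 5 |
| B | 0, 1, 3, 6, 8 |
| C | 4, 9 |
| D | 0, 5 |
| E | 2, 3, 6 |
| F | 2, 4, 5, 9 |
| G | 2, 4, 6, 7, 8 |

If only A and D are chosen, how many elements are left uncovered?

5

Union of A, D = {0, 1, 2, 3, 5}.
Not covered: 4, 6, 7, 8, 9 — 5 elements.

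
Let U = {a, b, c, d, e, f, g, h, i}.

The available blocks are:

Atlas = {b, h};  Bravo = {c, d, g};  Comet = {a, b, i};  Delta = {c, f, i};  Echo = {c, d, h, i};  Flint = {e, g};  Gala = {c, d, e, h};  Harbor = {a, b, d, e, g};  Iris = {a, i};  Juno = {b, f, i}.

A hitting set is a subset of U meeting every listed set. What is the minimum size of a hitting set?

3

The 3 items {g, h, i} hit every block.
The blocks Atlas, Flint, Iris are pairwise disjoint, so any hitting set needs a separate item for each — at least 3. Hence 3 is optimal.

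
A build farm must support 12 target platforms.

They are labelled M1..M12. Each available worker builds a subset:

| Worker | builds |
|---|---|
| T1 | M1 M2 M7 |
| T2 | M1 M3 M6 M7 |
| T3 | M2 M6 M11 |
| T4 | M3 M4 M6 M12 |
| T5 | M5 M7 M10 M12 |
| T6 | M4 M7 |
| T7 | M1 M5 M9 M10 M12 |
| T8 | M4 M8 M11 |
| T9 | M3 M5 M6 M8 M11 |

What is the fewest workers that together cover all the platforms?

Take {T1, T6, T7, T9}. Their union is {M1, M2, M3, M4, M5, M6, M7, M8, M9, M10, M11, M12}, which is all 12 platforms.
No 3 of the 9 workers cover everything (all 84 combinations miss at least one platform), so 4 is optimal.

4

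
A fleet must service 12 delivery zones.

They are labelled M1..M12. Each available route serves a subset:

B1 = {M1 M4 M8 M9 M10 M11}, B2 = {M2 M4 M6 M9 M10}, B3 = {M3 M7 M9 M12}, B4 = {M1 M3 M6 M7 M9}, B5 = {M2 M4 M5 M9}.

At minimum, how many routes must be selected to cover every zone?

4

B1 and B2 and B3 and B5 together: B1 ∪ B2 ∪ B3 ∪ B5 = {M1, M2, M3, M4, M5, M6, M7, M8, M9, M10, M11, M12} — every zone is covered.
No 3 of the 5 routes cover everything (all 10 combinations miss at least one zone), so 4 is optimal.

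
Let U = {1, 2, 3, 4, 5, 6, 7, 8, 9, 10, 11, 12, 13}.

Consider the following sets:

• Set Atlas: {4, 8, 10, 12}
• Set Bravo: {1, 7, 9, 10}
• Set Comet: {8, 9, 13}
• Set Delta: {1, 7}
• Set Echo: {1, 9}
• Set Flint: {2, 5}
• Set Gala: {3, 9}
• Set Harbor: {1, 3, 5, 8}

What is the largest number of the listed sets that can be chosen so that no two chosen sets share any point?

Atlas, Delta, Flint, Gala are pairwise disjoint (Atlas={4,8,10,12}; Delta={1,7}; Flint={2,5}; Gala={3,9}).
Every remaining set overlaps one of these, and no 5 of the listed sets are pairwise disjoint, so 4 is the maximum.

4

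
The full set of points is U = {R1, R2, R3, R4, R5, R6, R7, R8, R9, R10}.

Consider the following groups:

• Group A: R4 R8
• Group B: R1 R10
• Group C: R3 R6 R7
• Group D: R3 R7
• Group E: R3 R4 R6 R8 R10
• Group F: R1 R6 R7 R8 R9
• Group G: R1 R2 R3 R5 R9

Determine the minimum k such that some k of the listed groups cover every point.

3

D, E, and G cover everything between them: the union {R1, R2, R3, R4, R5, R6, R7, R8, R9, R10} is all of U.
Only G contains R2, so G is forced; the remaining 5 points need at least 2 more groups (each remaining group adds at most 4) — so at least 3 groups are needed, and 3 is optimal.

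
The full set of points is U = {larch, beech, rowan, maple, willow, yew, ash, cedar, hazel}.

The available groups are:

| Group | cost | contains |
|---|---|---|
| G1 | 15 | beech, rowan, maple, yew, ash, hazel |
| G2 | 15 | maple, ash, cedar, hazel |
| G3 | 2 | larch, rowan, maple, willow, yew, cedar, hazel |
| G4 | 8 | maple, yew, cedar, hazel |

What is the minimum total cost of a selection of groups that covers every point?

17

G1, G3 together cover every point (G1 ∪ G3 = {larch, beech, rowan, maple, willow, yew, ash, cedar, hazel}); total cost 15 + 2 = 17.
No covering selection has total cost below 17.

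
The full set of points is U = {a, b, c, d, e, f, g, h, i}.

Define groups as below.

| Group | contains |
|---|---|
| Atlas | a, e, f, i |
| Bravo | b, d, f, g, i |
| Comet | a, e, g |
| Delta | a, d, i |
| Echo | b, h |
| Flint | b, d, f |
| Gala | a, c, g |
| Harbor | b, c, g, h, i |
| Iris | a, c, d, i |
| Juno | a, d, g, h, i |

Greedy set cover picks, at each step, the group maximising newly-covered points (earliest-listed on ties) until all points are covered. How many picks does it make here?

Greedy: pick Bravo (covers 5 new) → pick Atlas (covers 2 new) → pick Harbor (covers 2 new). Total picks: 3.

3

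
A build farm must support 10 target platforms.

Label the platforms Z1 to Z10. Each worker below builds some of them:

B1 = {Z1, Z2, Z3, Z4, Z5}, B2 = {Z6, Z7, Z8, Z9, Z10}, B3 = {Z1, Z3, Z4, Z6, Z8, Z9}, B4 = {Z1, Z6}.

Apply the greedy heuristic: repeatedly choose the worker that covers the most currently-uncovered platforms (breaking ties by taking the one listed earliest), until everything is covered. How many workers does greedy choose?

3

Greedy: pick B3 (covers 6 new) → pick B1 (covers 2 new) → pick B2 (covers 2 new). Total picks: 3.
(The true minimum cover uses only 2 workers, so greedy is not optimal here.)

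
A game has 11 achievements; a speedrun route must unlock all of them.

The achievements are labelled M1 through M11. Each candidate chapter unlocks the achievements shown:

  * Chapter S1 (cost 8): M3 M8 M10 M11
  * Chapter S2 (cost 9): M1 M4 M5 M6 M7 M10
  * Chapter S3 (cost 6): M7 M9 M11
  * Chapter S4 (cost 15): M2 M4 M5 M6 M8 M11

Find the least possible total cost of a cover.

S1, S2, S3, S4 together cover every achievement (S1 ∪ S2 ∪ S3 ∪ S4 = {M1, M2, M3, M4, M5, M6, M7, M8, M9, M10, M11}); total cost 8 + 9 + 6 + 15 = 38.
No covering selection has total cost below 38.

38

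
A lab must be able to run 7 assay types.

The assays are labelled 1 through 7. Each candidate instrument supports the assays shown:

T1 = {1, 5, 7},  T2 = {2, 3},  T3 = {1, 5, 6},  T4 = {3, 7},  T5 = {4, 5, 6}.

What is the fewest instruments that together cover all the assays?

3

Take {T1, T2, T5}. Their union is {1, 2, 3, 4, 5, 6, 7}, which is all 7 assays.
Each instrument has at most 3 assays, and 2·3 = 6 < 7 — so at least 3 instruments are needed, and 3 is optimal.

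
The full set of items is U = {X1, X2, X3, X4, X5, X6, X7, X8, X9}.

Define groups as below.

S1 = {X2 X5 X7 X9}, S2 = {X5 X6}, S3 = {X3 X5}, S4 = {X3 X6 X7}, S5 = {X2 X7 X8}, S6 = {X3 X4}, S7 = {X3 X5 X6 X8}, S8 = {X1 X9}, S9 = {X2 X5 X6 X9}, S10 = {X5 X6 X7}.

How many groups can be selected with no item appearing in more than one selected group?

4

S2, S5, S6, S8 are pairwise disjoint (S2={X5,X6}; S5={X2,X7,X8}; S6={X3,X4}; S8={X1,X9}).
Every remaining group overlaps one of these, and no 5 of the listed groups are pairwise disjoint, so 4 is the maximum.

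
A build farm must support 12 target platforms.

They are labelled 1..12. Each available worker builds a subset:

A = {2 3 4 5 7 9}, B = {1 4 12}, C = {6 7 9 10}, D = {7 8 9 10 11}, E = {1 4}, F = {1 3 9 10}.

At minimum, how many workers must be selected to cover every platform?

4

A and B and C and D together: A ∪ B ∪ C ∪ D = {1, 2, 3, 4, 5, 6, 7, 8, 9, 10, 11, 12} — every platform is covered.
No 3 of the 6 workers cover everything (all 20 combinations miss at least one platform), so 4 is optimal.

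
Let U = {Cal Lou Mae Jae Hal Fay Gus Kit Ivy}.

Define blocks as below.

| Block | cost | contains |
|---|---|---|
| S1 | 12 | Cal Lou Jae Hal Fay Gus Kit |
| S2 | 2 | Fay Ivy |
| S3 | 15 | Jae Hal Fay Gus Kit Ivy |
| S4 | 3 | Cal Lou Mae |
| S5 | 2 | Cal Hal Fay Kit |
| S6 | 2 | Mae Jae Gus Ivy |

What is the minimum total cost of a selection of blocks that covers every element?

S4, S5, S6 together cover every element (S4 ∪ S5 ∪ S6 = {Cal, Lou, Mae, Jae, Hal, Fay, Gus, Kit, Ivy}); total cost 3 + 2 + 2 = 7.
No covering selection has total cost below 7.

7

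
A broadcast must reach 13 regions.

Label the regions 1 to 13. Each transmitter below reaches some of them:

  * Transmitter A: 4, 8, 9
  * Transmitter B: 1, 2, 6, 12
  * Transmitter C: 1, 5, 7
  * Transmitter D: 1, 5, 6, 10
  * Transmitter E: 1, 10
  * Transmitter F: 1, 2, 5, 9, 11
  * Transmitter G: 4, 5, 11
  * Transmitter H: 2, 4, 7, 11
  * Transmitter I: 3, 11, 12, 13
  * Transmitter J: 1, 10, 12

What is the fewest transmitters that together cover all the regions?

Take {A, D, H, I}. Their union is {1, 2, 3, 4, 5, 6, 7, 8, 9, 10, 11, 12, 13}, which is all 13 regions.
Only I contains 3, so I is forced; the remaining 9 regions need at least 3 more transmitters (each remaining transmitter adds at most 4) — so at least 4 transmitters are needed, and 4 is optimal.

4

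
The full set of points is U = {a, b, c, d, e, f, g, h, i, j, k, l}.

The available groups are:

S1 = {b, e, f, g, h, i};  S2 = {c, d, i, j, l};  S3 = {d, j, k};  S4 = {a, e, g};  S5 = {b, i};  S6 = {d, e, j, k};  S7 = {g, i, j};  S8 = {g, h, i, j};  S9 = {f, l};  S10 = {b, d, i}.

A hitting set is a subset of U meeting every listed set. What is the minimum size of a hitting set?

T = {e, i, j, l} meets every group (each contains at least one member of T), and |T| = 4.
The groups S3, S4, S5, S9 are pairwise disjoint, so any hitting set needs a separate point for each — at least 4. Hence 4 is optimal.

4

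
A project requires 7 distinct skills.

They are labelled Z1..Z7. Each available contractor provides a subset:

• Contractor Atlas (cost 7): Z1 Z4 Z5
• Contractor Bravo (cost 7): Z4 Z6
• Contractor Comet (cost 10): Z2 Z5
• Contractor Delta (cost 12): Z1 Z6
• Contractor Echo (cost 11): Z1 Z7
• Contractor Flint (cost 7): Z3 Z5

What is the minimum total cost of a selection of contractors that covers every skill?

35

Bravo, Comet, Echo, Flint together cover every skill (Bravo ∪ Comet ∪ Echo ∪ Flint = {Z1, Z2, Z3, Z4, Z5, Z6, Z7}); total cost 7 + 10 + 11 + 7 = 35.
The greedy pick Atlas, Bravo, Flint, Comet, Echo costs 42; no covering selection beats 35.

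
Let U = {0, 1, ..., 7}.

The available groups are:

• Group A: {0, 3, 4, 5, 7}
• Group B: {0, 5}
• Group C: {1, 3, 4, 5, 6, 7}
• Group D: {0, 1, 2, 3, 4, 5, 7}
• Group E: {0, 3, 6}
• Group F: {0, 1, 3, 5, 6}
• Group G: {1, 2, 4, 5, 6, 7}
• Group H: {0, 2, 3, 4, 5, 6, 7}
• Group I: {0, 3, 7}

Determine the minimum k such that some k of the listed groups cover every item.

2

Take {C, H}. Their union is {0, 1, 2, 3, 4, 5, 6, 7}, which is all 8 items.
No single group has all 8 items (the largest, D, has 7), so 2 is optimal.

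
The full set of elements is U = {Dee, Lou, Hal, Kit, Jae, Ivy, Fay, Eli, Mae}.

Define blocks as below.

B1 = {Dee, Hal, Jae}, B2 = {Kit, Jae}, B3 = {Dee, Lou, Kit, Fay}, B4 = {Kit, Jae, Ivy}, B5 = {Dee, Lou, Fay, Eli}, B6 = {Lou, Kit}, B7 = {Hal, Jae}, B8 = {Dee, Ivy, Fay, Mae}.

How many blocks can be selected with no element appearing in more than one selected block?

B6, B7, B8 are pairwise disjoint (B6={Lou,Kit}; B7={Hal,Jae}; B8={Dee,Ivy,Fay,Mae}).
Every remaining block overlaps one of these, and no 4 of the listed blocks are pairwise disjoint, so 3 is the maximum.

3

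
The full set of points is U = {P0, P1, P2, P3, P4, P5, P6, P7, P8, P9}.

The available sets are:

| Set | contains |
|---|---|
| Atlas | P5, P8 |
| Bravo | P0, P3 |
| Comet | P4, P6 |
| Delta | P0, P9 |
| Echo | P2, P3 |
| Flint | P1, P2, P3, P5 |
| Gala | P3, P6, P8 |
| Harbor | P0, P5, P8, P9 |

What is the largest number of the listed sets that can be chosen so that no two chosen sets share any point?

4

Atlas, Comet, Delta, Echo are pairwise disjoint (Atlas={P5,P8}; Comet={P4,P6}; Delta={P0,P9}; Echo={P2,P3}).
Every remaining set overlaps one of these, and no 5 of the listed sets are pairwise disjoint, so 4 is the maximum.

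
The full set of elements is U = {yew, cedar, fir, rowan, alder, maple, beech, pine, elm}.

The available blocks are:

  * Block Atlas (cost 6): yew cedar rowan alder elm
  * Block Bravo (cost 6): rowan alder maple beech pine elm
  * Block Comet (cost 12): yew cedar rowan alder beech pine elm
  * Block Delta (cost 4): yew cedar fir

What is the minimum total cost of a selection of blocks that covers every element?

10

Bravo, Delta together cover every element (Bravo ∪ Delta = {yew, cedar, fir, rowan, alder, maple, beech, pine, elm}); total cost 6 + 4 = 10.
No covering selection has total cost below 10.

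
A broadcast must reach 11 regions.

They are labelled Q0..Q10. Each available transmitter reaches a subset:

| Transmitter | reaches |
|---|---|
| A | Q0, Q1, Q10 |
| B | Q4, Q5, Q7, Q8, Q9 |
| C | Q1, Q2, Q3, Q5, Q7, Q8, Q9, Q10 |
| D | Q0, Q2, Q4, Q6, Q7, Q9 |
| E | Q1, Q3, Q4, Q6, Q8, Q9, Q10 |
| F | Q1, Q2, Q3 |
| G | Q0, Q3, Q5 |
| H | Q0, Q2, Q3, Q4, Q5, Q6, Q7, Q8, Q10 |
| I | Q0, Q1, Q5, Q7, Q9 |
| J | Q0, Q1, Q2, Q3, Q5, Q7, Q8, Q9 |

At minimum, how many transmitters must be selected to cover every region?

2

Take {H, I}. Their union is {Q0, Q1, Q2, Q3, Q4, Q5, Q6, Q7, Q8, Q9, Q10}, which is all 11 regions.
No single transmitter has all 11 regions (the largest, H, has 9), so 2 is optimal.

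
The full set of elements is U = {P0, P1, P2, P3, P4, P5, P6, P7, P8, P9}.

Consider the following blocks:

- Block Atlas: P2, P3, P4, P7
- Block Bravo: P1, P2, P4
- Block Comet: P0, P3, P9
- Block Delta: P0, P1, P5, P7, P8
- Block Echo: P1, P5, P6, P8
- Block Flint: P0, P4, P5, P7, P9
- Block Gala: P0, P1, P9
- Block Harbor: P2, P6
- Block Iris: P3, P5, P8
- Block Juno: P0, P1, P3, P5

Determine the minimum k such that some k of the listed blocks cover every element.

Atlas and Comet and Echo together: Atlas ∪ Comet ∪ Echo = {P0, P1, P2, P3, P4, P5, P6, P7, P8, P9} — every element is covered.
No 2 of the 10 blocks cover everything (all 45 combinations miss at least one element), so 3 is optimal.

3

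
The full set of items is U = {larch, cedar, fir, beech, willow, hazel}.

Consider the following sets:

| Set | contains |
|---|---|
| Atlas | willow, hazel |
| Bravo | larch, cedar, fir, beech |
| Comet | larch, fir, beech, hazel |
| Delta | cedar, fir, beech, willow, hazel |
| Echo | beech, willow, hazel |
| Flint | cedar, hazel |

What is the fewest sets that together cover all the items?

Bravo and Echo cover everything between them: the union {larch, cedar, fir, beech, willow, hazel} is all of U.
No single set has all 6 items (the largest, Delta, has 5), so 2 is optimal.

2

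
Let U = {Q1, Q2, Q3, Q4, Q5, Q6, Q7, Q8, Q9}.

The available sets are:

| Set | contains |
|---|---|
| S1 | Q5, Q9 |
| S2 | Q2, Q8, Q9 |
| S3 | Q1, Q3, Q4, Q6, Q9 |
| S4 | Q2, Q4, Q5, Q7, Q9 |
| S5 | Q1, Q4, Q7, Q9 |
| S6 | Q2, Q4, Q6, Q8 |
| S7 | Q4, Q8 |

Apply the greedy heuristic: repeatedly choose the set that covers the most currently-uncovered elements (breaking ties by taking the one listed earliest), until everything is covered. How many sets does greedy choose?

Greedy: pick S3 (covers 5 new) → pick S4 (covers 3 new) → pick S2 (covers 1 new). Total picks: 3.

3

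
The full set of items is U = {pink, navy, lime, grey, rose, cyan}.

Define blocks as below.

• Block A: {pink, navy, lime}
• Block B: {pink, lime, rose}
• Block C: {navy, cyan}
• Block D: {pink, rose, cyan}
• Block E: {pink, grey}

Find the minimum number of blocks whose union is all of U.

B and C and E together: B ∪ C ∪ E = {pink, navy, lime, grey, rose, cyan} — every item is covered.
Only E contains grey, so E is forced; the remaining 4 items need at least 2 more blocks (each remaining block adds at most 2) — so at least 3 blocks are needed, and 3 is optimal.

3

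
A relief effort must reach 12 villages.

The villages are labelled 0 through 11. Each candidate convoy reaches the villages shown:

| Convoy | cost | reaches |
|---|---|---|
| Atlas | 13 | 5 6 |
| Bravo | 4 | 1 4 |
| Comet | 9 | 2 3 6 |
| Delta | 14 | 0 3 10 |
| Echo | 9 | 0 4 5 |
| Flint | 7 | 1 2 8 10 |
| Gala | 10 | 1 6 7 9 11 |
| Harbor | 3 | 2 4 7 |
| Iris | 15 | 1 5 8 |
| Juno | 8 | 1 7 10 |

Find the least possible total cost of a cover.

35

Comet, Echo, Flint, Gala together cover every village (Comet ∪ Echo ∪ Flint ∪ Gala = {0, 1, 2, 3, 4, 5, 6, 7, 8, 9, 10, 11}); total cost 9 + 9 + 7 + 10 = 35.
The greedy pick Harbor, Flint, Gala, Echo, Comet costs 38; no covering selection beats 35.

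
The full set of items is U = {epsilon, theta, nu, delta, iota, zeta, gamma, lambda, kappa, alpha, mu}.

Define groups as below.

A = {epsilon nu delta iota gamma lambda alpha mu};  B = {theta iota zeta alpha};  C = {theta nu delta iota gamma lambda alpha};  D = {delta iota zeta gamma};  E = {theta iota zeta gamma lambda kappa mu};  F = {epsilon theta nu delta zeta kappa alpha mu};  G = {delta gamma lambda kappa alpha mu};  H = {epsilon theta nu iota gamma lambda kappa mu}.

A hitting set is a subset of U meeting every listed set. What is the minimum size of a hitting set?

T = {theta, delta} meets every group (each contains at least one member of T), and |T| = 2.
No single item lies in every group, so at least 2 are needed and 2 is optimal.

2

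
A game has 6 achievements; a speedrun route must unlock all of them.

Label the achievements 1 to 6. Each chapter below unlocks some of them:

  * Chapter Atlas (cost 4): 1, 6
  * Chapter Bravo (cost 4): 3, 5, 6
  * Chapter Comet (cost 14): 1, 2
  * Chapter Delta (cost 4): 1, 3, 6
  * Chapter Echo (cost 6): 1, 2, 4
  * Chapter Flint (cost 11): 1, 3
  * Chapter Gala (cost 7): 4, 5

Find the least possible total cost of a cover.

Bravo, Echo together cover every achievement (Bravo ∪ Echo = {1, 2, 3, 4, 5, 6}); total cost 4 + 6 = 10.
No covering selection has total cost below 10.

10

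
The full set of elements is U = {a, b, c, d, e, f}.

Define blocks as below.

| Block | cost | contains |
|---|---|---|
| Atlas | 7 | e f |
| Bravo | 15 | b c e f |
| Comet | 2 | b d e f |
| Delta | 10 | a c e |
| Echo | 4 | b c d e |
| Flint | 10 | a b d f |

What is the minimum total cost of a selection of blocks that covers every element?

Comet, Delta together cover every element (Comet ∪ Delta = {a, b, c, d, e, f}); total cost 2 + 10 = 12.
The greedy pick Comet, Echo, Delta costs 16; no covering selection beats 12.

12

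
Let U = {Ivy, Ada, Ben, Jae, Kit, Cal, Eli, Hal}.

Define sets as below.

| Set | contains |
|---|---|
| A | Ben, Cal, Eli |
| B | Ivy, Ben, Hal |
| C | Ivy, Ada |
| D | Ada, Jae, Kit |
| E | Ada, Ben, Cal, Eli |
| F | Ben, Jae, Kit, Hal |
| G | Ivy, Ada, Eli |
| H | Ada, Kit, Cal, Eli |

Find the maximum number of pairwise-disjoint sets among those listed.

2

A, D are pairwise disjoint (A={Ben,Cal,Eli}; D={Ada,Jae,Kit}).
Every remaining set overlaps one of these, and no 3 of the listed sets are pairwise disjoint, so 2 is the maximum.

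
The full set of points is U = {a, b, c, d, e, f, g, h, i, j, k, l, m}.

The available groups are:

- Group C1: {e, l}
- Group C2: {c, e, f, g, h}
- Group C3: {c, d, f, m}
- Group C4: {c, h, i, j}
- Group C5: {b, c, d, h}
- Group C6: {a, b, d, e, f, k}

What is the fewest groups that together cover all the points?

5

Take {C1, C2, C3, C4, C6}. Their union is {a, b, c, d, e, f, g, h, i, j, k, l, m}, which is all 13 points.
No 4 of the 6 groups cover everything (all 15 combinations miss at least one point), so 5 is optimal.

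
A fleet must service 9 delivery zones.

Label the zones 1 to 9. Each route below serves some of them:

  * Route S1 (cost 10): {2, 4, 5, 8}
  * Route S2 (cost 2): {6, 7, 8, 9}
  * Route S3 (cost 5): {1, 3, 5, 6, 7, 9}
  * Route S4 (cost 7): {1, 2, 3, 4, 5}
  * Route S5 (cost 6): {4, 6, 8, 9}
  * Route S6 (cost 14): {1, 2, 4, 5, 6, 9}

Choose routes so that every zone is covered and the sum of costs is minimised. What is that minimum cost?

S2, S4 together cover every zone (S2 ∪ S4 = {1, 2, 3, 4, 5, 6, 7, 8, 9}); total cost 2 + 7 = 9.
No covering selection has total cost below 9.

9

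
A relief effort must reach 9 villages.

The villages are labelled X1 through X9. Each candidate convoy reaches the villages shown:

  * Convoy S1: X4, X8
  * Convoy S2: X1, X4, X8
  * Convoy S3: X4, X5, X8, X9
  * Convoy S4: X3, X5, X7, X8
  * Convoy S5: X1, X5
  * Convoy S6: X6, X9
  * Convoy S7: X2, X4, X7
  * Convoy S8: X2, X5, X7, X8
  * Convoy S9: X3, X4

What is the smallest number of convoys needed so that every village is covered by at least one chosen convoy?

S5 and S6 and S8 and S9 together: S5 ∪ S6 ∪ S8 ∪ S9 = {X1, X2, X3, X4, X5, X6, X7, X8, X9} — every village is covered.
No 3 of the 9 convoys cover everything (all 84 combinations miss at least one village), so 4 is optimal.

4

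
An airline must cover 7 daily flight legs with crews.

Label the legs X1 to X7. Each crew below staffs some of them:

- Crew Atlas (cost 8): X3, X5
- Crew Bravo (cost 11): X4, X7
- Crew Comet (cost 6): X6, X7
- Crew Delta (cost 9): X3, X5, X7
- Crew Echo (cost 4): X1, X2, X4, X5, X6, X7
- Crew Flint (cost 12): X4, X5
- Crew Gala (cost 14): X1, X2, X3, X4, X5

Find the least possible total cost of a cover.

12

Atlas, Echo together cover every leg (Atlas ∪ Echo = {X1, X2, X3, X4, X5, X6, X7}); total cost 8 + 4 = 12.
No covering selection has total cost below 12.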